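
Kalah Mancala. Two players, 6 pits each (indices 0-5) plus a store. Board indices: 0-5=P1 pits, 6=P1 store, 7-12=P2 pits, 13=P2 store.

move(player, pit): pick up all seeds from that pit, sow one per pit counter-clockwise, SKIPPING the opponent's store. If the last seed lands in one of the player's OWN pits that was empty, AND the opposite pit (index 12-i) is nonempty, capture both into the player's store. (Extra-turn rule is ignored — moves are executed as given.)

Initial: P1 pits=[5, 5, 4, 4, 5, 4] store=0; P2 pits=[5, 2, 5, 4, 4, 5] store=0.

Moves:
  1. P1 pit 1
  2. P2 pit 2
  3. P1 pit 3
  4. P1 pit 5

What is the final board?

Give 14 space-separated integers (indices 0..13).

Move 1: P1 pit1 -> P1=[5,0,5,5,6,5](1) P2=[5,2,5,4,4,5](0)
Move 2: P2 pit2 -> P1=[6,0,5,5,6,5](1) P2=[5,2,0,5,5,6](1)
Move 3: P1 pit3 -> P1=[6,0,5,0,7,6](2) P2=[6,3,0,5,5,6](1)
Move 4: P1 pit5 -> P1=[6,0,5,0,7,0](3) P2=[7,4,1,6,6,6](1)

Answer: 6 0 5 0 7 0 3 7 4 1 6 6 6 1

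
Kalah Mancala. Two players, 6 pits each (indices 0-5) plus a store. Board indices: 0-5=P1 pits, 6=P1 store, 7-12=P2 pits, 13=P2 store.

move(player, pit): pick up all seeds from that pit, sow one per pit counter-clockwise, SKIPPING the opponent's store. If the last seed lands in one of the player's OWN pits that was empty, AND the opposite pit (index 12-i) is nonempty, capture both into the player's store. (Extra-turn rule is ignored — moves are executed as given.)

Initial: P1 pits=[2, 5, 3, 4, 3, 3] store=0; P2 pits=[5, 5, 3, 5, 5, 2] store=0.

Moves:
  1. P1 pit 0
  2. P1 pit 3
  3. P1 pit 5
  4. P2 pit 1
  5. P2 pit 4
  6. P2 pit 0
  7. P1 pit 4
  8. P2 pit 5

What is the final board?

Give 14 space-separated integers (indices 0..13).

Move 1: P1 pit0 -> P1=[0,6,4,4,3,3](0) P2=[5,5,3,5,5,2](0)
Move 2: P1 pit3 -> P1=[0,6,4,0,4,4](1) P2=[6,5,3,5,5,2](0)
Move 3: P1 pit5 -> P1=[0,6,4,0,4,0](2) P2=[7,6,4,5,5,2](0)
Move 4: P2 pit1 -> P1=[1,6,4,0,4,0](2) P2=[7,0,5,6,6,3](1)
Move 5: P2 pit4 -> P1=[2,7,5,1,4,0](2) P2=[7,0,5,6,0,4](2)
Move 6: P2 pit0 -> P1=[3,7,5,1,4,0](2) P2=[0,1,6,7,1,5](3)
Move 7: P1 pit4 -> P1=[3,7,5,1,0,1](3) P2=[1,2,6,7,1,5](3)
Move 8: P2 pit5 -> P1=[4,8,6,2,0,1](3) P2=[1,2,6,7,1,0](4)

Answer: 4 8 6 2 0 1 3 1 2 6 7 1 0 4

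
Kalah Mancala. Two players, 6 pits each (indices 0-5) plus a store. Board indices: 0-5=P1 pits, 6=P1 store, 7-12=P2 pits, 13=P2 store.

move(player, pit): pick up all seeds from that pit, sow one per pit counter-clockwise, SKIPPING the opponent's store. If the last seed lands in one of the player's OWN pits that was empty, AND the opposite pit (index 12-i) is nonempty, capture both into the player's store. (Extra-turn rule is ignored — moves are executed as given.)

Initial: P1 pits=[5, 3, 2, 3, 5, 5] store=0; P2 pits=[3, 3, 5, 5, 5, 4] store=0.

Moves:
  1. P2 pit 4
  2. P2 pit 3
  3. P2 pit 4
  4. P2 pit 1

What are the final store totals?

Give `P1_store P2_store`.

Answer: 0 8

Derivation:
Move 1: P2 pit4 -> P1=[6,4,3,3,5,5](0) P2=[3,3,5,5,0,5](1)
Move 2: P2 pit3 -> P1=[7,5,3,3,5,5](0) P2=[3,3,5,0,1,6](2)
Move 3: P2 pit4 -> P1=[7,5,3,3,5,5](0) P2=[3,3,5,0,0,7](2)
Move 4: P2 pit1 -> P1=[7,0,3,3,5,5](0) P2=[3,0,6,1,0,7](8)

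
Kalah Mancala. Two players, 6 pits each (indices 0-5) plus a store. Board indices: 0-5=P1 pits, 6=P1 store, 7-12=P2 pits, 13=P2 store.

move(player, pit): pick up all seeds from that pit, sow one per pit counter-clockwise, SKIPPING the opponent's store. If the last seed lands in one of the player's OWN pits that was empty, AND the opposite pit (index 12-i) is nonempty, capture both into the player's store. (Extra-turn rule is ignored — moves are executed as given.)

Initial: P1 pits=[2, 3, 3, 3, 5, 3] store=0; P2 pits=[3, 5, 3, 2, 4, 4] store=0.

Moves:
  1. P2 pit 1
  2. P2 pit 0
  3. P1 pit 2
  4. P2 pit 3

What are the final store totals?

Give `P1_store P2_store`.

Answer: 0 2

Derivation:
Move 1: P2 pit1 -> P1=[2,3,3,3,5,3](0) P2=[3,0,4,3,5,5](1)
Move 2: P2 pit0 -> P1=[2,3,3,3,5,3](0) P2=[0,1,5,4,5,5](1)
Move 3: P1 pit2 -> P1=[2,3,0,4,6,4](0) P2=[0,1,5,4,5,5](1)
Move 4: P2 pit3 -> P1=[3,3,0,4,6,4](0) P2=[0,1,5,0,6,6](2)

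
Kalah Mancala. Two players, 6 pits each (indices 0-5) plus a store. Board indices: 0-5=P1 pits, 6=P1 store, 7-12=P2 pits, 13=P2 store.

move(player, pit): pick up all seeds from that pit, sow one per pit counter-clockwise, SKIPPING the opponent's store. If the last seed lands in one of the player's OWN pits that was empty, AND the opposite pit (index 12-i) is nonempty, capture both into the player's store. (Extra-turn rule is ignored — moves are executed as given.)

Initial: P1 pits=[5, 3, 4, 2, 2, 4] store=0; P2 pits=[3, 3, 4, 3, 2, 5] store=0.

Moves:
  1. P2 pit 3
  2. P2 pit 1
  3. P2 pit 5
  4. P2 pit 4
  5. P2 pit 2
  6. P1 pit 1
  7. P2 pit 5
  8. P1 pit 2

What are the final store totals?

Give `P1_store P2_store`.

Answer: 2 5

Derivation:
Move 1: P2 pit3 -> P1=[5,3,4,2,2,4](0) P2=[3,3,4,0,3,6](1)
Move 2: P2 pit1 -> P1=[5,3,4,2,2,4](0) P2=[3,0,5,1,4,6](1)
Move 3: P2 pit5 -> P1=[6,4,5,3,3,4](0) P2=[3,0,5,1,4,0](2)
Move 4: P2 pit4 -> P1=[7,5,5,3,3,4](0) P2=[3,0,5,1,0,1](3)
Move 5: P2 pit2 -> P1=[8,5,5,3,3,4](0) P2=[3,0,0,2,1,2](4)
Move 6: P1 pit1 -> P1=[8,0,6,4,4,5](1) P2=[3,0,0,2,1,2](4)
Move 7: P2 pit5 -> P1=[9,0,6,4,4,5](1) P2=[3,0,0,2,1,0](5)
Move 8: P1 pit2 -> P1=[9,0,0,5,5,6](2) P2=[4,1,0,2,1,0](5)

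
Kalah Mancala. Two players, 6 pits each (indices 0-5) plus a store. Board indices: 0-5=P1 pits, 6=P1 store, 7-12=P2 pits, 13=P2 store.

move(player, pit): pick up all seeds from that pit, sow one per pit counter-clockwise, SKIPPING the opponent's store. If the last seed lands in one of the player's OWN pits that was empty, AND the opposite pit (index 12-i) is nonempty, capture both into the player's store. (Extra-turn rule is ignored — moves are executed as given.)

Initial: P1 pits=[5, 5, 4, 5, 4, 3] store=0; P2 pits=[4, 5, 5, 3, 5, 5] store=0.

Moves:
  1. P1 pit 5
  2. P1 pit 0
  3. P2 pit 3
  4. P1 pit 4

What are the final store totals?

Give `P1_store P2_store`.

Answer: 8 1

Derivation:
Move 1: P1 pit5 -> P1=[5,5,4,5,4,0](1) P2=[5,6,5,3,5,5](0)
Move 2: P1 pit0 -> P1=[0,6,5,6,5,0](7) P2=[0,6,5,3,5,5](0)
Move 3: P2 pit3 -> P1=[0,6,5,6,5,0](7) P2=[0,6,5,0,6,6](1)
Move 4: P1 pit4 -> P1=[0,6,5,6,0,1](8) P2=[1,7,6,0,6,6](1)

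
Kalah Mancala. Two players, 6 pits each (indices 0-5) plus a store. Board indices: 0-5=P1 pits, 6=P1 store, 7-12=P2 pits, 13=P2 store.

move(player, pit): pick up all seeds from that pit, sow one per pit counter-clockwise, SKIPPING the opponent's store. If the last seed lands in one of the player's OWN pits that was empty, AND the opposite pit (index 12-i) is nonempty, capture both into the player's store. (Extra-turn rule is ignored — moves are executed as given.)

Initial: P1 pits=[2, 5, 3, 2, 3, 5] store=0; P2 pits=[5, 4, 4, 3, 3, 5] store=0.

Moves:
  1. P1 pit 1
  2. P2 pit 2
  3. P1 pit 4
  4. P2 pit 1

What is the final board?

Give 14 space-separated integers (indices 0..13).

Answer: 2 0 4 3 0 7 2 6 0 1 5 5 7 2

Derivation:
Move 1: P1 pit1 -> P1=[2,0,4,3,4,6](1) P2=[5,4,4,3,3,5](0)
Move 2: P2 pit2 -> P1=[2,0,4,3,4,6](1) P2=[5,4,0,4,4,6](1)
Move 3: P1 pit4 -> P1=[2,0,4,3,0,7](2) P2=[6,5,0,4,4,6](1)
Move 4: P2 pit1 -> P1=[2,0,4,3,0,7](2) P2=[6,0,1,5,5,7](2)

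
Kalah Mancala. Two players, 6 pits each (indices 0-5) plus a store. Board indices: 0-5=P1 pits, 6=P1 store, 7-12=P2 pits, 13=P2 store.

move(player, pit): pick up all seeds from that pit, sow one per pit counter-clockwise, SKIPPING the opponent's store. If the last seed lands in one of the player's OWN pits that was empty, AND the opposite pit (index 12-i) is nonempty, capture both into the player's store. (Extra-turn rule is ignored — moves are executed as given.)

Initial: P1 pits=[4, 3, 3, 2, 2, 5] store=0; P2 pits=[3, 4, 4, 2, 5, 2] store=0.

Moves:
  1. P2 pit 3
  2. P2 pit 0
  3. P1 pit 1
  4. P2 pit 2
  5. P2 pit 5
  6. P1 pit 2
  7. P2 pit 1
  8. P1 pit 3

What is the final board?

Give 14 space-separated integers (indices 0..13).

Answer: 6 1 0 0 5 6 1 1 0 1 2 8 1 7

Derivation:
Move 1: P2 pit3 -> P1=[4,3,3,2,2,5](0) P2=[3,4,4,0,6,3](0)
Move 2: P2 pit0 -> P1=[4,3,0,2,2,5](0) P2=[0,5,5,0,6,3](4)
Move 3: P1 pit1 -> P1=[4,0,1,3,3,5](0) P2=[0,5,5,0,6,3](4)
Move 4: P2 pit2 -> P1=[5,0,1,3,3,5](0) P2=[0,5,0,1,7,4](5)
Move 5: P2 pit5 -> P1=[6,1,2,3,3,5](0) P2=[0,5,0,1,7,0](6)
Move 6: P1 pit2 -> P1=[6,1,0,4,4,5](0) P2=[0,5,0,1,7,0](6)
Move 7: P2 pit1 -> P1=[6,1,0,4,4,5](0) P2=[0,0,1,2,8,1](7)
Move 8: P1 pit3 -> P1=[6,1,0,0,5,6](1) P2=[1,0,1,2,8,1](7)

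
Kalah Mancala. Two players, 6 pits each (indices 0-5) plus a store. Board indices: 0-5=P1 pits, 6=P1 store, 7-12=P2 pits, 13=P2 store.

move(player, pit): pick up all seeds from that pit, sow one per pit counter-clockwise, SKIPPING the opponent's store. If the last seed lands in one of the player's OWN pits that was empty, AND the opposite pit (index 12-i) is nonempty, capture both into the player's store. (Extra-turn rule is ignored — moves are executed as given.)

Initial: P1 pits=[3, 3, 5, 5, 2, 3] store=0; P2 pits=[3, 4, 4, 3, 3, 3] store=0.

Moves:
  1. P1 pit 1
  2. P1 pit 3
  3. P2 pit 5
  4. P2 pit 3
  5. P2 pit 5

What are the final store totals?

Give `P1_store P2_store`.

Answer: 1 3

Derivation:
Move 1: P1 pit1 -> P1=[3,0,6,6,3,3](0) P2=[3,4,4,3,3,3](0)
Move 2: P1 pit3 -> P1=[3,0,6,0,4,4](1) P2=[4,5,5,3,3,3](0)
Move 3: P2 pit5 -> P1=[4,1,6,0,4,4](1) P2=[4,5,5,3,3,0](1)
Move 4: P2 pit3 -> P1=[4,1,6,0,4,4](1) P2=[4,5,5,0,4,1](2)
Move 5: P2 pit5 -> P1=[4,1,6,0,4,4](1) P2=[4,5,5,0,4,0](3)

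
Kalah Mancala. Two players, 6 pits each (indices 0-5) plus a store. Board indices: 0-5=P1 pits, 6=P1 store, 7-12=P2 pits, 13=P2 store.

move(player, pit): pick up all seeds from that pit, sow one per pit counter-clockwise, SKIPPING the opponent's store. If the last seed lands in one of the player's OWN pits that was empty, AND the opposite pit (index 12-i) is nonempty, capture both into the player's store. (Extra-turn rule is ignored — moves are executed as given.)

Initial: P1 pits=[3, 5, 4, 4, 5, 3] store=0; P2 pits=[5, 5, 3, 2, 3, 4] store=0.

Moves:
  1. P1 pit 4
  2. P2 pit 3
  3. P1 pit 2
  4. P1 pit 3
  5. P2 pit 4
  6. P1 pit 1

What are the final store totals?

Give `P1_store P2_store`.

Answer: 4 1

Derivation:
Move 1: P1 pit4 -> P1=[3,5,4,4,0,4](1) P2=[6,6,4,2,3,4](0)
Move 2: P2 pit3 -> P1=[3,5,4,4,0,4](1) P2=[6,6,4,0,4,5](0)
Move 3: P1 pit2 -> P1=[3,5,0,5,1,5](2) P2=[6,6,4,0,4,5](0)
Move 4: P1 pit3 -> P1=[3,5,0,0,2,6](3) P2=[7,7,4,0,4,5](0)
Move 5: P2 pit4 -> P1=[4,6,0,0,2,6](3) P2=[7,7,4,0,0,6](1)
Move 6: P1 pit1 -> P1=[4,0,1,1,3,7](4) P2=[8,7,4,0,0,6](1)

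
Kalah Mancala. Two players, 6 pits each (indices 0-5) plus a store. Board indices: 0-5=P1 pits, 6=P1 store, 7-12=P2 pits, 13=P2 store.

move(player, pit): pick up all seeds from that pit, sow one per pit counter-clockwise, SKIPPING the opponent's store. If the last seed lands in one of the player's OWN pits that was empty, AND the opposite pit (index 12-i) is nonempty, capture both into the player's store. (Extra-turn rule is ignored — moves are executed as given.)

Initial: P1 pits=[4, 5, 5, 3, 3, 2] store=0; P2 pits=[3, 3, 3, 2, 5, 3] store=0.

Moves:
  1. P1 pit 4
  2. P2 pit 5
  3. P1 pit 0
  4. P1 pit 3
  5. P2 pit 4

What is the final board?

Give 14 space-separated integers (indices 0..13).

Answer: 1 8 7 0 2 5 2 5 3 3 2 0 1 2

Derivation:
Move 1: P1 pit4 -> P1=[4,5,5,3,0,3](1) P2=[4,3,3,2,5,3](0)
Move 2: P2 pit5 -> P1=[5,6,5,3,0,3](1) P2=[4,3,3,2,5,0](1)
Move 3: P1 pit0 -> P1=[0,7,6,4,1,4](1) P2=[4,3,3,2,5,0](1)
Move 4: P1 pit3 -> P1=[0,7,6,0,2,5](2) P2=[5,3,3,2,5,0](1)
Move 5: P2 pit4 -> P1=[1,8,7,0,2,5](2) P2=[5,3,3,2,0,1](2)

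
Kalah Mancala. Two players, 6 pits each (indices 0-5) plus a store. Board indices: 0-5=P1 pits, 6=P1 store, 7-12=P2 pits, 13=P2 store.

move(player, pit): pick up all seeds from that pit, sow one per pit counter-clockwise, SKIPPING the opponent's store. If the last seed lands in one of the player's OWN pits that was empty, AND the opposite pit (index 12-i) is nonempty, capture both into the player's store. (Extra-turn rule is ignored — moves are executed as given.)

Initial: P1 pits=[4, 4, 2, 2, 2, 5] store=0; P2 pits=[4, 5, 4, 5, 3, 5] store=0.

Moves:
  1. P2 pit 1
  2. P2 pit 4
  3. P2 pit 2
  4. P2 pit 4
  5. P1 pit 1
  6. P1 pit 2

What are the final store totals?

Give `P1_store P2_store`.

Move 1: P2 pit1 -> P1=[4,4,2,2,2,5](0) P2=[4,0,5,6,4,6](1)
Move 2: P2 pit4 -> P1=[5,5,2,2,2,5](0) P2=[4,0,5,6,0,7](2)
Move 3: P2 pit2 -> P1=[6,5,2,2,2,5](0) P2=[4,0,0,7,1,8](3)
Move 4: P2 pit4 -> P1=[6,5,2,2,2,5](0) P2=[4,0,0,7,0,9](3)
Move 5: P1 pit1 -> P1=[6,0,3,3,3,6](1) P2=[4,0,0,7,0,9](3)
Move 6: P1 pit2 -> P1=[6,0,0,4,4,7](1) P2=[4,0,0,7,0,9](3)

Answer: 1 3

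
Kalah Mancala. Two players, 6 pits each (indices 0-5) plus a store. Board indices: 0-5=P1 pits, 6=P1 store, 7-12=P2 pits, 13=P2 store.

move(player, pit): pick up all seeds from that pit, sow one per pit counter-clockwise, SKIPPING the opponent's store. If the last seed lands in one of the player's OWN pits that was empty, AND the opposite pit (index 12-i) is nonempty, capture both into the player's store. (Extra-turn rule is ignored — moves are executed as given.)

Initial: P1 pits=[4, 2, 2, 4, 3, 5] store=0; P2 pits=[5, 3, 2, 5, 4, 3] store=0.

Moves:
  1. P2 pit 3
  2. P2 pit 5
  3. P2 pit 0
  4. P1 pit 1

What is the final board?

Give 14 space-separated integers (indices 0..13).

Move 1: P2 pit3 -> P1=[5,3,2,4,3,5](0) P2=[5,3,2,0,5,4](1)
Move 2: P2 pit5 -> P1=[6,4,3,4,3,5](0) P2=[5,3,2,0,5,0](2)
Move 3: P2 pit0 -> P1=[0,4,3,4,3,5](0) P2=[0,4,3,1,6,0](9)
Move 4: P1 pit1 -> P1=[0,0,4,5,4,6](0) P2=[0,4,3,1,6,0](9)

Answer: 0 0 4 5 4 6 0 0 4 3 1 6 0 9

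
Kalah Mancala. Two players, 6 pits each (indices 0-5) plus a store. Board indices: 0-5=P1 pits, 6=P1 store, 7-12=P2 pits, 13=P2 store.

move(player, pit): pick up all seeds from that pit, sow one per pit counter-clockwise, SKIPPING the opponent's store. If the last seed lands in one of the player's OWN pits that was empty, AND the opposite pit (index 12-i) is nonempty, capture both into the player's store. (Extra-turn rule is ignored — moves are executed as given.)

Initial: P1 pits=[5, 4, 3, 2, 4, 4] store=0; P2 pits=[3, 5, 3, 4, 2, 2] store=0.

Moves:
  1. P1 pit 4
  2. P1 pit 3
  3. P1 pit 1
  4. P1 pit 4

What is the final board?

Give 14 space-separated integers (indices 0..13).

Move 1: P1 pit4 -> P1=[5,4,3,2,0,5](1) P2=[4,6,3,4,2,2](0)
Move 2: P1 pit3 -> P1=[5,4,3,0,1,6](1) P2=[4,6,3,4,2,2](0)
Move 3: P1 pit1 -> P1=[5,0,4,1,2,7](1) P2=[4,6,3,4,2,2](0)
Move 4: P1 pit4 -> P1=[5,0,4,1,0,8](2) P2=[4,6,3,4,2,2](0)

Answer: 5 0 4 1 0 8 2 4 6 3 4 2 2 0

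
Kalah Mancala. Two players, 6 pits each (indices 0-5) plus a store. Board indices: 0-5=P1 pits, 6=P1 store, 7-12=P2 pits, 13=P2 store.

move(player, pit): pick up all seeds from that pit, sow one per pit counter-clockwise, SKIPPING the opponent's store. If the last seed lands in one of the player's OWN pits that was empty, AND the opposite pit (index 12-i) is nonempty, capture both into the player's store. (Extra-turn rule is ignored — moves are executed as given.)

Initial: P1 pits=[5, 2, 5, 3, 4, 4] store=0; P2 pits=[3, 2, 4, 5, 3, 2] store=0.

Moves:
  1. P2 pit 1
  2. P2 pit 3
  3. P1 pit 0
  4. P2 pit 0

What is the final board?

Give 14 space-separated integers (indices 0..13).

Answer: 0 4 0 4 5 5 1 0 1 6 0 4 3 9

Derivation:
Move 1: P2 pit1 -> P1=[5,2,5,3,4,4](0) P2=[3,0,5,6,3,2](0)
Move 2: P2 pit3 -> P1=[6,3,6,3,4,4](0) P2=[3,0,5,0,4,3](1)
Move 3: P1 pit0 -> P1=[0,4,7,4,5,5](1) P2=[3,0,5,0,4,3](1)
Move 4: P2 pit0 -> P1=[0,4,0,4,5,5](1) P2=[0,1,6,0,4,3](9)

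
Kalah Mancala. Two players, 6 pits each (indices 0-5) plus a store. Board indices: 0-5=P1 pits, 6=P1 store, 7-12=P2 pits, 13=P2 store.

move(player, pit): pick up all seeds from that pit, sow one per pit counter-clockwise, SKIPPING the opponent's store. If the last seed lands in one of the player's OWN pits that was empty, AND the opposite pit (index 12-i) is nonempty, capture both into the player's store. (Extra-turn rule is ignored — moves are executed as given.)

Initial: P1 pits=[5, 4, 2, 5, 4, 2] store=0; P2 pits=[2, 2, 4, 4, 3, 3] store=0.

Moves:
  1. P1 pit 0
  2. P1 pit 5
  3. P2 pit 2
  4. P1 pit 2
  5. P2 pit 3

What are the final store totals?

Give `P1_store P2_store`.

Answer: 5 2

Derivation:
Move 1: P1 pit0 -> P1=[0,5,3,6,5,3](0) P2=[2,2,4,4,3,3](0)
Move 2: P1 pit5 -> P1=[0,5,3,6,5,0](1) P2=[3,3,4,4,3,3](0)
Move 3: P2 pit2 -> P1=[0,5,3,6,5,0](1) P2=[3,3,0,5,4,4](1)
Move 4: P1 pit2 -> P1=[0,5,0,7,6,0](5) P2=[0,3,0,5,4,4](1)
Move 5: P2 pit3 -> P1=[1,6,0,7,6,0](5) P2=[0,3,0,0,5,5](2)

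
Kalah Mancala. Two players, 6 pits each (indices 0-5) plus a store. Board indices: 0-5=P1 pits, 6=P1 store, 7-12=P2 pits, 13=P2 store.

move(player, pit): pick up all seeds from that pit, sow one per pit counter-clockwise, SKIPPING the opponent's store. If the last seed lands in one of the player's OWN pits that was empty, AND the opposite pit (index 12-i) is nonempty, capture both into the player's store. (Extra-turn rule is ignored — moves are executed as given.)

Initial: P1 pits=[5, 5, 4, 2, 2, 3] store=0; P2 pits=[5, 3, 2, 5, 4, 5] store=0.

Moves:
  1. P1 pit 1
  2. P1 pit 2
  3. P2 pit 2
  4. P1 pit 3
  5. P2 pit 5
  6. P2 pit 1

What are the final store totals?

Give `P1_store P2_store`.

Move 1: P1 pit1 -> P1=[5,0,5,3,3,4](1) P2=[5,3,2,5,4,5](0)
Move 2: P1 pit2 -> P1=[5,0,0,4,4,5](2) P2=[6,3,2,5,4,5](0)
Move 3: P2 pit2 -> P1=[5,0,0,4,4,5](2) P2=[6,3,0,6,5,5](0)
Move 4: P1 pit3 -> P1=[5,0,0,0,5,6](3) P2=[7,3,0,6,5,5](0)
Move 5: P2 pit5 -> P1=[6,1,1,1,5,6](3) P2=[7,3,0,6,5,0](1)
Move 6: P2 pit1 -> P1=[6,1,1,1,5,6](3) P2=[7,0,1,7,6,0](1)

Answer: 3 1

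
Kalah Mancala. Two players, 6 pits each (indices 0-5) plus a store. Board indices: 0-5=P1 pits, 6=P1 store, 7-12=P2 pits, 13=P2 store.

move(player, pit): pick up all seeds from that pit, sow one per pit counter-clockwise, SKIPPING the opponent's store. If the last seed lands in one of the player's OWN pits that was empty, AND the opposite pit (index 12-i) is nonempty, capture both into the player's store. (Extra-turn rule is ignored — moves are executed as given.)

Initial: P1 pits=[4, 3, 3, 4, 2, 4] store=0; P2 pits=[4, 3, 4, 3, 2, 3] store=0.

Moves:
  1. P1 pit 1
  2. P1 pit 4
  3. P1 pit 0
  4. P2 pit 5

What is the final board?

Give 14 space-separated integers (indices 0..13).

Move 1: P1 pit1 -> P1=[4,0,4,5,3,4](0) P2=[4,3,4,3,2,3](0)
Move 2: P1 pit4 -> P1=[4,0,4,5,0,5](1) P2=[5,3,4,3,2,3](0)
Move 3: P1 pit0 -> P1=[0,1,5,6,0,5](5) P2=[5,0,4,3,2,3](0)
Move 4: P2 pit5 -> P1=[1,2,5,6,0,5](5) P2=[5,0,4,3,2,0](1)

Answer: 1 2 5 6 0 5 5 5 0 4 3 2 0 1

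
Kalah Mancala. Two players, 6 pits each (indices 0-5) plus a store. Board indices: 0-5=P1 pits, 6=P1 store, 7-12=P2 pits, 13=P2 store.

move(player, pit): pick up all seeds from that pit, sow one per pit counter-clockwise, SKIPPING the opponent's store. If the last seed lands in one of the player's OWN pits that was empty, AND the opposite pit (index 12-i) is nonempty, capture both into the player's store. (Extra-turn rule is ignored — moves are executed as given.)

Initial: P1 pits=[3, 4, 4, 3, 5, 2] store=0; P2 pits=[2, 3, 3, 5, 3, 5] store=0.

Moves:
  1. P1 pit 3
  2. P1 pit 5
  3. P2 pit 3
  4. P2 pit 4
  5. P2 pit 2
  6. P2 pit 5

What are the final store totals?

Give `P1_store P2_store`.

Move 1: P1 pit3 -> P1=[3,4,4,0,6,3](1) P2=[2,3,3,5,3,5](0)
Move 2: P1 pit5 -> P1=[3,4,4,0,6,0](2) P2=[3,4,3,5,3,5](0)
Move 3: P2 pit3 -> P1=[4,5,4,0,6,0](2) P2=[3,4,3,0,4,6](1)
Move 4: P2 pit4 -> P1=[5,6,4,0,6,0](2) P2=[3,4,3,0,0,7](2)
Move 5: P2 pit2 -> P1=[5,6,4,0,6,0](2) P2=[3,4,0,1,1,8](2)
Move 6: P2 pit5 -> P1=[6,7,5,1,7,1](2) P2=[4,4,0,1,1,0](3)

Answer: 2 3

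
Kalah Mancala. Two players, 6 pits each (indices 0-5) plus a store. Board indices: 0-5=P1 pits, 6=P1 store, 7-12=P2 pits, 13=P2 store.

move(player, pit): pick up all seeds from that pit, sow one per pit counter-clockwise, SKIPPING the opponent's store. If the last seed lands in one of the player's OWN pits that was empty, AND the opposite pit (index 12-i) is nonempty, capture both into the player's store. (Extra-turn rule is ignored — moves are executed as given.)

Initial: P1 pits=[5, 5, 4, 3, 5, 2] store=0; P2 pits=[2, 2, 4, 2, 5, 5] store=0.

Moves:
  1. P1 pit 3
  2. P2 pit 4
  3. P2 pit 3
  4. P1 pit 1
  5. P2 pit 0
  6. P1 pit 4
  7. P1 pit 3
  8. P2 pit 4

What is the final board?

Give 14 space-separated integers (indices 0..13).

Answer: 6 0 0 0 0 5 8 1 0 6 1 0 8 9

Derivation:
Move 1: P1 pit3 -> P1=[5,5,4,0,6,3](1) P2=[2,2,4,2,5,5](0)
Move 2: P2 pit4 -> P1=[6,6,5,0,6,3](1) P2=[2,2,4,2,0,6](1)
Move 3: P2 pit3 -> P1=[6,6,5,0,6,3](1) P2=[2,2,4,0,1,7](1)
Move 4: P1 pit1 -> P1=[6,0,6,1,7,4](2) P2=[3,2,4,0,1,7](1)
Move 5: P2 pit0 -> P1=[6,0,0,1,7,4](2) P2=[0,3,5,0,1,7](8)
Move 6: P1 pit4 -> P1=[6,0,0,1,0,5](3) P2=[1,4,6,1,2,7](8)
Move 7: P1 pit3 -> P1=[6,0,0,0,0,5](8) P2=[1,0,6,1,2,7](8)
Move 8: P2 pit4 -> P1=[6,0,0,0,0,5](8) P2=[1,0,6,1,0,8](9)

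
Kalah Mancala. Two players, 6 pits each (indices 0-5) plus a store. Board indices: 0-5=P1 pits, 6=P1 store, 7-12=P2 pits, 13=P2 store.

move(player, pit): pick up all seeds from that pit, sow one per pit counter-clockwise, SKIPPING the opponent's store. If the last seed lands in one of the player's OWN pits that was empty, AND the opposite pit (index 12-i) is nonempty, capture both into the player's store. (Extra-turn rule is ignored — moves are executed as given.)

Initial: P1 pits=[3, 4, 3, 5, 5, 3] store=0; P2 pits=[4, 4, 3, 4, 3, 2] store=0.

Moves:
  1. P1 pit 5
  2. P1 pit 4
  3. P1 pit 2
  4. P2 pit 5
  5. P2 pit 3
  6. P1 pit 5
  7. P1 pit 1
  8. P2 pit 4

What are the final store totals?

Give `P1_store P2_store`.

Move 1: P1 pit5 -> P1=[3,4,3,5,5,0](1) P2=[5,5,3,4,3,2](0)
Move 2: P1 pit4 -> P1=[3,4,3,5,0,1](2) P2=[6,6,4,4,3,2](0)
Move 3: P1 pit2 -> P1=[3,4,0,6,1,2](2) P2=[6,6,4,4,3,2](0)
Move 4: P2 pit5 -> P1=[4,4,0,6,1,2](2) P2=[6,6,4,4,3,0](1)
Move 5: P2 pit3 -> P1=[5,4,0,6,1,2](2) P2=[6,6,4,0,4,1](2)
Move 6: P1 pit5 -> P1=[5,4,0,6,1,0](3) P2=[7,6,4,0,4,1](2)
Move 7: P1 pit1 -> P1=[5,0,1,7,2,0](11) P2=[0,6,4,0,4,1](2)
Move 8: P2 pit4 -> P1=[6,1,1,7,2,0](11) P2=[0,6,4,0,0,2](3)

Answer: 11 3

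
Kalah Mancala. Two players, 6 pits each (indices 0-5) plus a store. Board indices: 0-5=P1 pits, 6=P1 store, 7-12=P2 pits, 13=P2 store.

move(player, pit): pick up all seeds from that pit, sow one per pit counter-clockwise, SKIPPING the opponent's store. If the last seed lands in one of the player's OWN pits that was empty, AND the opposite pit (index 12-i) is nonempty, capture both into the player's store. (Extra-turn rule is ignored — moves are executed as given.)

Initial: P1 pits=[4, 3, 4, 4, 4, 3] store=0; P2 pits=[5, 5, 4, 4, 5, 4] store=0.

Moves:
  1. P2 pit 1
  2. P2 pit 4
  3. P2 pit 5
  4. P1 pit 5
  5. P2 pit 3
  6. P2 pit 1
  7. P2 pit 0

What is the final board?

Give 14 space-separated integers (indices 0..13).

Answer: 7 6 6 6 5 0 1 0 1 7 1 2 2 5

Derivation:
Move 1: P2 pit1 -> P1=[4,3,4,4,4,3](0) P2=[5,0,5,5,6,5](1)
Move 2: P2 pit4 -> P1=[5,4,5,5,4,3](0) P2=[5,0,5,5,0,6](2)
Move 3: P2 pit5 -> P1=[6,5,6,6,5,3](0) P2=[5,0,5,5,0,0](3)
Move 4: P1 pit5 -> P1=[6,5,6,6,5,0](1) P2=[6,1,5,5,0,0](3)
Move 5: P2 pit3 -> P1=[7,6,6,6,5,0](1) P2=[6,1,5,0,1,1](4)
Move 6: P2 pit1 -> P1=[7,6,6,6,5,0](1) P2=[6,0,6,0,1,1](4)
Move 7: P2 pit0 -> P1=[7,6,6,6,5,0](1) P2=[0,1,7,1,2,2](5)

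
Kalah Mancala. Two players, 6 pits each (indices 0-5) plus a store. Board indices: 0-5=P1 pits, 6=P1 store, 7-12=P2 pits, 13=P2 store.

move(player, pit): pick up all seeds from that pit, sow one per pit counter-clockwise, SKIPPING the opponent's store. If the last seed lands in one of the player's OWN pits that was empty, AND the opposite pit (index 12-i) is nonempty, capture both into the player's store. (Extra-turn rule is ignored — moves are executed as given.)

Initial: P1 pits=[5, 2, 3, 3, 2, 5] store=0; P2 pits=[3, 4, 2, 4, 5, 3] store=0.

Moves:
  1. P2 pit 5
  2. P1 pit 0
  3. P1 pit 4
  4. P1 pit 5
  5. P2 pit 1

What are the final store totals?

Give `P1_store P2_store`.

Move 1: P2 pit5 -> P1=[6,3,3,3,2,5](0) P2=[3,4,2,4,5,0](1)
Move 2: P1 pit0 -> P1=[0,4,4,4,3,6](1) P2=[3,4,2,4,5,0](1)
Move 3: P1 pit4 -> P1=[0,4,4,4,0,7](2) P2=[4,4,2,4,5,0](1)
Move 4: P1 pit5 -> P1=[0,4,4,4,0,0](3) P2=[5,5,3,5,6,1](1)
Move 5: P2 pit1 -> P1=[0,4,4,4,0,0](3) P2=[5,0,4,6,7,2](2)

Answer: 3 2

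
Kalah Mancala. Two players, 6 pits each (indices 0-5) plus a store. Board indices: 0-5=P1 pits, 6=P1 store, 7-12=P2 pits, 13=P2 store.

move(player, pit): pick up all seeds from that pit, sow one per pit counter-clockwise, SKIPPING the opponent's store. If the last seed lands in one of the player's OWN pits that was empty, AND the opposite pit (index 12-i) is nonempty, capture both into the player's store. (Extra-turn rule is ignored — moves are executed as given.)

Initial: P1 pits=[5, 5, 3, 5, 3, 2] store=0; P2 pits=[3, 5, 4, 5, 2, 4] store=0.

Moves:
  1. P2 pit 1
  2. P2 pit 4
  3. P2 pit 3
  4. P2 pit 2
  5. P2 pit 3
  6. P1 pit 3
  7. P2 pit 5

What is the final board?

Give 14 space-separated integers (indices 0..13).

Answer: 9 7 5 1 5 4 1 5 1 0 0 3 0 5

Derivation:
Move 1: P2 pit1 -> P1=[5,5,3,5,3,2](0) P2=[3,0,5,6,3,5](1)
Move 2: P2 pit4 -> P1=[6,5,3,5,3,2](0) P2=[3,0,5,6,0,6](2)
Move 3: P2 pit3 -> P1=[7,6,4,5,3,2](0) P2=[3,0,5,0,1,7](3)
Move 4: P2 pit2 -> P1=[8,6,4,5,3,2](0) P2=[3,0,0,1,2,8](4)
Move 5: P2 pit3 -> P1=[8,6,4,5,3,2](0) P2=[3,0,0,0,3,8](4)
Move 6: P1 pit3 -> P1=[8,6,4,0,4,3](1) P2=[4,1,0,0,3,8](4)
Move 7: P2 pit5 -> P1=[9,7,5,1,5,4](1) P2=[5,1,0,0,3,0](5)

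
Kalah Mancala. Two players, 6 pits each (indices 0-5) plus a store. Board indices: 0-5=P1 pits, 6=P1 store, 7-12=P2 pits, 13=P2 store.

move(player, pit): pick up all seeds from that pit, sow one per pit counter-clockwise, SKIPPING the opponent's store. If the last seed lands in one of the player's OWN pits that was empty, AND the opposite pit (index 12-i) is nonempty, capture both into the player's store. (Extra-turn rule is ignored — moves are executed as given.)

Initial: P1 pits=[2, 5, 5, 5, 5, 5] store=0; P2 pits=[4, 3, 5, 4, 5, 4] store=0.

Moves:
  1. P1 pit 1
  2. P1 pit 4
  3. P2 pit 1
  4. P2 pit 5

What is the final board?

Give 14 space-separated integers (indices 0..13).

Move 1: P1 pit1 -> P1=[2,0,6,6,6,6](1) P2=[4,3,5,4,5,4](0)
Move 2: P1 pit4 -> P1=[2,0,6,6,0,7](2) P2=[5,4,6,5,5,4](0)
Move 3: P2 pit1 -> P1=[2,0,6,6,0,7](2) P2=[5,0,7,6,6,5](0)
Move 4: P2 pit5 -> P1=[3,1,7,7,0,7](2) P2=[5,0,7,6,6,0](1)

Answer: 3 1 7 7 0 7 2 5 0 7 6 6 0 1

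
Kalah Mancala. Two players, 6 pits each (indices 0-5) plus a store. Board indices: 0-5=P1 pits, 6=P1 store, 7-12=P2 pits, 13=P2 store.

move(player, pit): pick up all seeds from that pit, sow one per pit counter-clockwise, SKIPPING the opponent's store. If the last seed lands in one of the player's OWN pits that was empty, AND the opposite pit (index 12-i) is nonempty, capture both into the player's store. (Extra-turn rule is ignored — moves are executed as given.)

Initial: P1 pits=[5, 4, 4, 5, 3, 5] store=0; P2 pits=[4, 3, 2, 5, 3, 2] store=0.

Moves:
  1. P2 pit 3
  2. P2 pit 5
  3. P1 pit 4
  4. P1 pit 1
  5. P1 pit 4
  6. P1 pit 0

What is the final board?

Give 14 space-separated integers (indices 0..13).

Move 1: P2 pit3 -> P1=[6,5,4,5,3,5](0) P2=[4,3,2,0,4,3](1)
Move 2: P2 pit5 -> P1=[7,6,4,5,3,5](0) P2=[4,3,2,0,4,0](2)
Move 3: P1 pit4 -> P1=[7,6,4,5,0,6](1) P2=[5,3,2,0,4,0](2)
Move 4: P1 pit1 -> P1=[7,0,5,6,1,7](2) P2=[6,3,2,0,4,0](2)
Move 5: P1 pit4 -> P1=[7,0,5,6,0,8](2) P2=[6,3,2,0,4,0](2)
Move 6: P1 pit0 -> P1=[0,1,6,7,1,9](3) P2=[7,3,2,0,4,0](2)

Answer: 0 1 6 7 1 9 3 7 3 2 0 4 0 2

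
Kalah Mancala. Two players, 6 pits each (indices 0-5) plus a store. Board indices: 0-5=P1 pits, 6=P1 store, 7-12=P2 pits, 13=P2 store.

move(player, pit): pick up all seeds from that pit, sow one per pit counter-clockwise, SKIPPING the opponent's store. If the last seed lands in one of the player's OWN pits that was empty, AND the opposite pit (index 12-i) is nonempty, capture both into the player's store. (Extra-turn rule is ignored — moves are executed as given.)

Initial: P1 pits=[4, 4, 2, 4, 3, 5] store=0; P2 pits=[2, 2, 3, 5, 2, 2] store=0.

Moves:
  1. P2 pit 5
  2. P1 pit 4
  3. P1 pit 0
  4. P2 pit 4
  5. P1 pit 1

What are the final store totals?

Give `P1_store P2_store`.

Move 1: P2 pit5 -> P1=[5,4,2,4,3,5](0) P2=[2,2,3,5,2,0](1)
Move 2: P1 pit4 -> P1=[5,4,2,4,0,6](1) P2=[3,2,3,5,2,0](1)
Move 3: P1 pit0 -> P1=[0,5,3,5,1,7](1) P2=[3,2,3,5,2,0](1)
Move 4: P2 pit4 -> P1=[0,5,3,5,1,7](1) P2=[3,2,3,5,0,1](2)
Move 5: P1 pit1 -> P1=[0,0,4,6,2,8](2) P2=[3,2,3,5,0,1](2)

Answer: 2 2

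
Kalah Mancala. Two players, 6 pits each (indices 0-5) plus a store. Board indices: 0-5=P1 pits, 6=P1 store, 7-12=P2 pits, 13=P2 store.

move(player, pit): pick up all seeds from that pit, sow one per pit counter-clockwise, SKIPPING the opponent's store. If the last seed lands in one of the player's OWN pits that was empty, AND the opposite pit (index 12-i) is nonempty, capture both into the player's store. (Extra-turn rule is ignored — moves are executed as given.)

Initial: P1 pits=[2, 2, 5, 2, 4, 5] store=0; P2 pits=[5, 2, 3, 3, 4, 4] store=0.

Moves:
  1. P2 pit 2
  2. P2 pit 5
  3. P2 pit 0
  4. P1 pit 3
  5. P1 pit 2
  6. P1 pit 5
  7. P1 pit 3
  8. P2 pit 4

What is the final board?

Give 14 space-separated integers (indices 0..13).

Move 1: P2 pit2 -> P1=[2,2,5,2,4,5](0) P2=[5,2,0,4,5,5](0)
Move 2: P2 pit5 -> P1=[3,3,6,3,4,5](0) P2=[5,2,0,4,5,0](1)
Move 3: P2 pit0 -> P1=[0,3,6,3,4,5](0) P2=[0,3,1,5,6,0](5)
Move 4: P1 pit3 -> P1=[0,3,6,0,5,6](1) P2=[0,3,1,5,6,0](5)
Move 5: P1 pit2 -> P1=[0,3,0,1,6,7](2) P2=[1,4,1,5,6,0](5)
Move 6: P1 pit5 -> P1=[0,3,0,1,6,0](3) P2=[2,5,2,6,7,1](5)
Move 7: P1 pit3 -> P1=[0,3,0,0,7,0](3) P2=[2,5,2,6,7,1](5)
Move 8: P2 pit4 -> P1=[1,4,1,1,8,0](3) P2=[2,5,2,6,0,2](6)

Answer: 1 4 1 1 8 0 3 2 5 2 6 0 2 6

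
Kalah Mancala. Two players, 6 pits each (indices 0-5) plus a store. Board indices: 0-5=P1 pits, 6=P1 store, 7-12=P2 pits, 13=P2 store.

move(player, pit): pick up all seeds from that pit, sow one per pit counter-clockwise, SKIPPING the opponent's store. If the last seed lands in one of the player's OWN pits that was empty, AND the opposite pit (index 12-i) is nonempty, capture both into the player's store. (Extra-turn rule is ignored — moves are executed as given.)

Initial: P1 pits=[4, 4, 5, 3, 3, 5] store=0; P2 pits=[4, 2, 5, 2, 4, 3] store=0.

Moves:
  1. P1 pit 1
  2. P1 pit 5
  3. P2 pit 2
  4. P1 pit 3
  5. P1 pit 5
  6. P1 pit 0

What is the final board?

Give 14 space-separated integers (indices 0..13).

Move 1: P1 pit1 -> P1=[4,0,6,4,4,6](0) P2=[4,2,5,2,4,3](0)
Move 2: P1 pit5 -> P1=[4,0,6,4,4,0](1) P2=[5,3,6,3,5,3](0)
Move 3: P2 pit2 -> P1=[5,1,6,4,4,0](1) P2=[5,3,0,4,6,4](1)
Move 4: P1 pit3 -> P1=[5,1,6,0,5,1](2) P2=[6,3,0,4,6,4](1)
Move 5: P1 pit5 -> P1=[5,1,6,0,5,0](3) P2=[6,3,0,4,6,4](1)
Move 6: P1 pit0 -> P1=[0,2,7,1,6,0](10) P2=[0,3,0,4,6,4](1)

Answer: 0 2 7 1 6 0 10 0 3 0 4 6 4 1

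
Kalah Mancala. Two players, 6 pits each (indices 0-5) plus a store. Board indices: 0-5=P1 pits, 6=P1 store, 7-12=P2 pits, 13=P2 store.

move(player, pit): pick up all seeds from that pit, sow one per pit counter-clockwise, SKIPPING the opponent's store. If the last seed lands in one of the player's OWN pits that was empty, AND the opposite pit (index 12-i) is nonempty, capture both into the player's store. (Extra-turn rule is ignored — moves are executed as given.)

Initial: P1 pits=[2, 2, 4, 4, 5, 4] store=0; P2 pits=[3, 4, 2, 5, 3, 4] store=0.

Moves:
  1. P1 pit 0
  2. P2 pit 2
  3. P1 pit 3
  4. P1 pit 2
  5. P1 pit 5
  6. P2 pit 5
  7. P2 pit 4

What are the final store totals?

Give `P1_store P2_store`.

Move 1: P1 pit0 -> P1=[0,3,5,4,5,4](0) P2=[3,4,2,5,3,4](0)
Move 2: P2 pit2 -> P1=[0,3,5,4,5,4](0) P2=[3,4,0,6,4,4](0)
Move 3: P1 pit3 -> P1=[0,3,5,0,6,5](1) P2=[4,4,0,6,4,4](0)
Move 4: P1 pit2 -> P1=[0,3,0,1,7,6](2) P2=[5,4,0,6,4,4](0)
Move 5: P1 pit5 -> P1=[0,3,0,1,7,0](3) P2=[6,5,1,7,5,4](0)
Move 6: P2 pit5 -> P1=[1,4,1,1,7,0](3) P2=[6,5,1,7,5,0](1)
Move 7: P2 pit4 -> P1=[2,5,2,1,7,0](3) P2=[6,5,1,7,0,1](2)

Answer: 3 2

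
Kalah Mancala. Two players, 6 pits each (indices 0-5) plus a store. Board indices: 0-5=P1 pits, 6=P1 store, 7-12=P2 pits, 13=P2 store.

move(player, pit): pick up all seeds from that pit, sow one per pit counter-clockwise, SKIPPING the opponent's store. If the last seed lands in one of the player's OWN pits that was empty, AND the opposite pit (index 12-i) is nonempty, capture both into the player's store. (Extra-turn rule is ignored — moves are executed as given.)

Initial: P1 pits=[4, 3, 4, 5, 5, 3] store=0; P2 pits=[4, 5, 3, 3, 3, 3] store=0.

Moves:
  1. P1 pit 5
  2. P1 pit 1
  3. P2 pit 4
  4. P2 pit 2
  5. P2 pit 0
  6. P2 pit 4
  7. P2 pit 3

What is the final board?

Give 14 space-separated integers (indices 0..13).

Answer: 6 1 5 6 6 0 1 0 7 1 0 1 8 3

Derivation:
Move 1: P1 pit5 -> P1=[4,3,4,5,5,0](1) P2=[5,6,3,3,3,3](0)
Move 2: P1 pit1 -> P1=[4,0,5,6,6,0](1) P2=[5,6,3,3,3,3](0)
Move 3: P2 pit4 -> P1=[5,0,5,6,6,0](1) P2=[5,6,3,3,0,4](1)
Move 4: P2 pit2 -> P1=[5,0,5,6,6,0](1) P2=[5,6,0,4,1,5](1)
Move 5: P2 pit0 -> P1=[5,0,5,6,6,0](1) P2=[0,7,1,5,2,6](1)
Move 6: P2 pit4 -> P1=[5,0,5,6,6,0](1) P2=[0,7,1,5,0,7](2)
Move 7: P2 pit3 -> P1=[6,1,5,6,6,0](1) P2=[0,7,1,0,1,8](3)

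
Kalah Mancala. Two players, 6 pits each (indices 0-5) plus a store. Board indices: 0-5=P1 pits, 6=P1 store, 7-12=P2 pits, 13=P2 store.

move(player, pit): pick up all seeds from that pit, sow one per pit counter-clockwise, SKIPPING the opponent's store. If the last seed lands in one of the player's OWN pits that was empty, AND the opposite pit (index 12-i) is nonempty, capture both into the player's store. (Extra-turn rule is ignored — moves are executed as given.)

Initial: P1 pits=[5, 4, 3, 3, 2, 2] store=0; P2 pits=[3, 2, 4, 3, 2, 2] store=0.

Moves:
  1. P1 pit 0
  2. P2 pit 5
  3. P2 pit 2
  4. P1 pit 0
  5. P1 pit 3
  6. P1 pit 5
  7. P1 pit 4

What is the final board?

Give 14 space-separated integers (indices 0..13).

Move 1: P1 pit0 -> P1=[0,5,4,4,3,3](0) P2=[3,2,4,3,2,2](0)
Move 2: P2 pit5 -> P1=[1,5,4,4,3,3](0) P2=[3,2,4,3,2,0](1)
Move 3: P2 pit2 -> P1=[1,5,4,4,3,3](0) P2=[3,2,0,4,3,1](2)
Move 4: P1 pit0 -> P1=[0,6,4,4,3,3](0) P2=[3,2,0,4,3,1](2)
Move 5: P1 pit3 -> P1=[0,6,4,0,4,4](1) P2=[4,2,0,4,3,1](2)
Move 6: P1 pit5 -> P1=[0,6,4,0,4,0](2) P2=[5,3,1,4,3,1](2)
Move 7: P1 pit4 -> P1=[0,6,4,0,0,1](3) P2=[6,4,1,4,3,1](2)

Answer: 0 6 4 0 0 1 3 6 4 1 4 3 1 2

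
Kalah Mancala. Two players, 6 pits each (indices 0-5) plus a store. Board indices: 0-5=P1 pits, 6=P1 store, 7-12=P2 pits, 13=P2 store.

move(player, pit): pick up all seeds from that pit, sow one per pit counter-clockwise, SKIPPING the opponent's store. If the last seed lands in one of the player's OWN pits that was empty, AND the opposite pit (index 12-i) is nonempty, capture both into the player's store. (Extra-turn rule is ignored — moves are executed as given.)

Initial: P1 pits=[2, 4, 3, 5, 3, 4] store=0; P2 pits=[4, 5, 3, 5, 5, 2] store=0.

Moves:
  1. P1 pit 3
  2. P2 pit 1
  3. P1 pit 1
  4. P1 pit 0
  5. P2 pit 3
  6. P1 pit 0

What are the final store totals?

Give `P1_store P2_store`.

Move 1: P1 pit3 -> P1=[2,4,3,0,4,5](1) P2=[5,6,3,5,5,2](0)
Move 2: P2 pit1 -> P1=[3,4,3,0,4,5](1) P2=[5,0,4,6,6,3](1)
Move 3: P1 pit1 -> P1=[3,0,4,1,5,6](1) P2=[5,0,4,6,6,3](1)
Move 4: P1 pit0 -> P1=[0,1,5,2,5,6](1) P2=[5,0,4,6,6,3](1)
Move 5: P2 pit3 -> P1=[1,2,6,2,5,6](1) P2=[5,0,4,0,7,4](2)
Move 6: P1 pit0 -> P1=[0,3,6,2,5,6](1) P2=[5,0,4,0,7,4](2)

Answer: 1 2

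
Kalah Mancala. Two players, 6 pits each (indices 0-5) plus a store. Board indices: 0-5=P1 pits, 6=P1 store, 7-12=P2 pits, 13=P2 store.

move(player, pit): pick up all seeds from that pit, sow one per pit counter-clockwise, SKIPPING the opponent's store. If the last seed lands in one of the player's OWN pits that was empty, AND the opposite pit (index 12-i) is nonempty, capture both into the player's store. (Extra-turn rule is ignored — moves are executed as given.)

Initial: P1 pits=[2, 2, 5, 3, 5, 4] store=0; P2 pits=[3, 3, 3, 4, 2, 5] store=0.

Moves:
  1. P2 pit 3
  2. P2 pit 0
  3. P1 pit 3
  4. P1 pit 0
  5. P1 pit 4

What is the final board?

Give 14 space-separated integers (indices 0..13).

Move 1: P2 pit3 -> P1=[3,2,5,3,5,4](0) P2=[3,3,3,0,3,6](1)
Move 2: P2 pit0 -> P1=[3,2,0,3,5,4](0) P2=[0,4,4,0,3,6](7)
Move 3: P1 pit3 -> P1=[3,2,0,0,6,5](1) P2=[0,4,4,0,3,6](7)
Move 4: P1 pit0 -> P1=[0,3,1,0,6,5](6) P2=[0,4,0,0,3,6](7)
Move 5: P1 pit4 -> P1=[0,3,1,0,0,6](7) P2=[1,5,1,1,3,6](7)

Answer: 0 3 1 0 0 6 7 1 5 1 1 3 6 7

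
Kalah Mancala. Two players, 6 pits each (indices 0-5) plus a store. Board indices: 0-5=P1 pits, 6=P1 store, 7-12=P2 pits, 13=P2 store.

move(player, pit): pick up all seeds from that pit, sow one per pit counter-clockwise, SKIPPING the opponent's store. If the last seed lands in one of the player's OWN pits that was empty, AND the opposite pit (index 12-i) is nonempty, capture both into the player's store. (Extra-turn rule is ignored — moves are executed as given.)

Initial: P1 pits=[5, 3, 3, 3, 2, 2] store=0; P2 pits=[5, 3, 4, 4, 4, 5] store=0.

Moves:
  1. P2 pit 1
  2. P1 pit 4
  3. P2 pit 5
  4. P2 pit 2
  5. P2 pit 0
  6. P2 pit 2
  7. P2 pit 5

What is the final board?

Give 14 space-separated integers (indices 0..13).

Move 1: P2 pit1 -> P1=[5,3,3,3,2,2](0) P2=[5,0,5,5,5,5](0)
Move 2: P1 pit4 -> P1=[5,3,3,3,0,3](1) P2=[5,0,5,5,5,5](0)
Move 3: P2 pit5 -> P1=[6,4,4,4,0,3](1) P2=[5,0,5,5,5,0](1)
Move 4: P2 pit2 -> P1=[7,4,4,4,0,3](1) P2=[5,0,0,6,6,1](2)
Move 5: P2 pit0 -> P1=[7,4,4,4,0,3](1) P2=[0,1,1,7,7,2](2)
Move 6: P2 pit2 -> P1=[7,4,4,4,0,3](1) P2=[0,1,0,8,7,2](2)
Move 7: P2 pit5 -> P1=[8,4,4,4,0,3](1) P2=[0,1,0,8,7,0](3)

Answer: 8 4 4 4 0 3 1 0 1 0 8 7 0 3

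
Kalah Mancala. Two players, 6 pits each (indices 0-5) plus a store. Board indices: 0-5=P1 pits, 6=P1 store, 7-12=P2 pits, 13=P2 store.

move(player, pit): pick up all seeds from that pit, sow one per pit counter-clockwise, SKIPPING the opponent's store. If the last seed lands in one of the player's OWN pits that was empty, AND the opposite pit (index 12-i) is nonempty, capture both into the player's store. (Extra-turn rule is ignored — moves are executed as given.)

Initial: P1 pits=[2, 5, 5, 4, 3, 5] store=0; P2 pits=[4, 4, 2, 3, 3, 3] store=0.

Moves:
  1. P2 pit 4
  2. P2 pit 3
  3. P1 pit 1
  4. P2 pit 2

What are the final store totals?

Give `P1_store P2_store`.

Answer: 1 2

Derivation:
Move 1: P2 pit4 -> P1=[3,5,5,4,3,5](0) P2=[4,4,2,3,0,4](1)
Move 2: P2 pit3 -> P1=[3,5,5,4,3,5](0) P2=[4,4,2,0,1,5](2)
Move 3: P1 pit1 -> P1=[3,0,6,5,4,6](1) P2=[4,4,2,0,1,5](2)
Move 4: P2 pit2 -> P1=[3,0,6,5,4,6](1) P2=[4,4,0,1,2,5](2)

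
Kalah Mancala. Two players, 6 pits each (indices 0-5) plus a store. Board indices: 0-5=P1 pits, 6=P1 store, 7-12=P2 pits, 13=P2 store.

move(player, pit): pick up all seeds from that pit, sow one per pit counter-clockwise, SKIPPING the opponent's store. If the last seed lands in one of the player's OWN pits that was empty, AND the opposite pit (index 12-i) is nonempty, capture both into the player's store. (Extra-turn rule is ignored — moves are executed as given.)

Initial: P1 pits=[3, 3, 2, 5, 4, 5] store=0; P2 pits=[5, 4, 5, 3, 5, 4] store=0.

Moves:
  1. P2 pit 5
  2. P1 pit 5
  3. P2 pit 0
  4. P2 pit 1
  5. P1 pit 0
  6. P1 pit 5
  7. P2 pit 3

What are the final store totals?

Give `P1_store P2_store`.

Answer: 2 4

Derivation:
Move 1: P2 pit5 -> P1=[4,4,3,5,4,5](0) P2=[5,4,5,3,5,0](1)
Move 2: P1 pit5 -> P1=[4,4,3,5,4,0](1) P2=[6,5,6,4,5,0](1)
Move 3: P2 pit0 -> P1=[4,4,3,5,4,0](1) P2=[0,6,7,5,6,1](2)
Move 4: P2 pit1 -> P1=[5,4,3,5,4,0](1) P2=[0,0,8,6,7,2](3)
Move 5: P1 pit0 -> P1=[0,5,4,6,5,1](1) P2=[0,0,8,6,7,2](3)
Move 6: P1 pit5 -> P1=[0,5,4,6,5,0](2) P2=[0,0,8,6,7,2](3)
Move 7: P2 pit3 -> P1=[1,6,5,6,5,0](2) P2=[0,0,8,0,8,3](4)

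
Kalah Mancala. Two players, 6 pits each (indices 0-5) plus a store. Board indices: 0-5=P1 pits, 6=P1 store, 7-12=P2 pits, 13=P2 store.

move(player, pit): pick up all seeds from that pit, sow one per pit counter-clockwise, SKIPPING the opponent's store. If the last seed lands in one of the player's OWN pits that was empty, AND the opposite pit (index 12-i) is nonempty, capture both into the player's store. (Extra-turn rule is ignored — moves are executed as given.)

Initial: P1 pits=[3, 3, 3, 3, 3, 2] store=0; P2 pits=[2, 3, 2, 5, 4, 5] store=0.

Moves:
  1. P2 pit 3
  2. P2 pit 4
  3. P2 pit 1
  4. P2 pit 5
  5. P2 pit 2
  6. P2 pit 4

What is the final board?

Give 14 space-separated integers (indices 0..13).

Answer: 0 1 5 4 4 3 0 2 0 0 2 0 1 16

Derivation:
Move 1: P2 pit3 -> P1=[4,4,3,3,3,2](0) P2=[2,3,2,0,5,6](1)
Move 2: P2 pit4 -> P1=[5,5,4,3,3,2](0) P2=[2,3,2,0,0,7](2)
Move 3: P2 pit1 -> P1=[5,0,4,3,3,2](0) P2=[2,0,3,1,0,7](8)
Move 4: P2 pit5 -> P1=[6,1,5,4,4,3](0) P2=[2,0,3,1,0,0](9)
Move 5: P2 pit2 -> P1=[0,1,5,4,4,3](0) P2=[2,0,0,2,1,0](16)
Move 6: P2 pit4 -> P1=[0,1,5,4,4,3](0) P2=[2,0,0,2,0,1](16)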